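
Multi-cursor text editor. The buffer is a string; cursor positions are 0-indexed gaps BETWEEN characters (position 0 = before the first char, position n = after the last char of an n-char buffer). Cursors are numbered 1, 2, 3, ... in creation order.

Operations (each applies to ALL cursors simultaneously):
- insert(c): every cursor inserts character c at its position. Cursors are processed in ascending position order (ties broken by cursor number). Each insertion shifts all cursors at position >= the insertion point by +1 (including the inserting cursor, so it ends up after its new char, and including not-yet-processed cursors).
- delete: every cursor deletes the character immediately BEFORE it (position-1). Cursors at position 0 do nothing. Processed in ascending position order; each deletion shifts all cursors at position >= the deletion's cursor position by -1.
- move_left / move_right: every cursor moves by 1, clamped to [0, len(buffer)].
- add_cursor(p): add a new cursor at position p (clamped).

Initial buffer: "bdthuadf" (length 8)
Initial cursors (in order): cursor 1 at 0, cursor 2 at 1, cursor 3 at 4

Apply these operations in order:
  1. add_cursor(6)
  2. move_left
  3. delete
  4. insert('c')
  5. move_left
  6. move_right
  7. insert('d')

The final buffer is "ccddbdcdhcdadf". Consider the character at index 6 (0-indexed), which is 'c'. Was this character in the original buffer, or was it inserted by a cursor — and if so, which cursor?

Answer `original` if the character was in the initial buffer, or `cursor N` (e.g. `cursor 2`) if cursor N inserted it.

After op 1 (add_cursor(6)): buffer="bdthuadf" (len 8), cursors c1@0 c2@1 c3@4 c4@6, authorship ........
After op 2 (move_left): buffer="bdthuadf" (len 8), cursors c1@0 c2@0 c3@3 c4@5, authorship ........
After op 3 (delete): buffer="bdhadf" (len 6), cursors c1@0 c2@0 c3@2 c4@3, authorship ......
After op 4 (insert('c')): buffer="ccbdchcadf" (len 10), cursors c1@2 c2@2 c3@5 c4@7, authorship 12..3.4...
After op 5 (move_left): buffer="ccbdchcadf" (len 10), cursors c1@1 c2@1 c3@4 c4@6, authorship 12..3.4...
After op 6 (move_right): buffer="ccbdchcadf" (len 10), cursors c1@2 c2@2 c3@5 c4@7, authorship 12..3.4...
After op 7 (insert('d')): buffer="ccddbdcdhcdadf" (len 14), cursors c1@4 c2@4 c3@8 c4@11, authorship 1212..33.44...
Authorship (.=original, N=cursor N): 1 2 1 2 . . 3 3 . 4 4 . . .
Index 6: author = 3

Answer: cursor 3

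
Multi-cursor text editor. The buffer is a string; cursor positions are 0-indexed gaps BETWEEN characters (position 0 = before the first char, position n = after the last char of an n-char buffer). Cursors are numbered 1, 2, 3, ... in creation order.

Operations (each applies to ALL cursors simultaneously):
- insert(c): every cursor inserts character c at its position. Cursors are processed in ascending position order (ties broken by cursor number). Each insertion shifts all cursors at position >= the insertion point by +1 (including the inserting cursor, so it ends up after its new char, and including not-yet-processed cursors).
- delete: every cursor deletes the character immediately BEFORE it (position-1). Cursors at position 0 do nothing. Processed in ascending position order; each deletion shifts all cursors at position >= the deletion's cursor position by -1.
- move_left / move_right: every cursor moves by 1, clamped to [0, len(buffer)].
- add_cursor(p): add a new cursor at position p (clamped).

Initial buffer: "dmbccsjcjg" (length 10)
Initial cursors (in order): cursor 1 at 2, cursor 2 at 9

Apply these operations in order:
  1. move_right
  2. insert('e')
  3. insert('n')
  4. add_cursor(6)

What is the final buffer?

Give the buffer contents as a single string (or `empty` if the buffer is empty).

After op 1 (move_right): buffer="dmbccsjcjg" (len 10), cursors c1@3 c2@10, authorship ..........
After op 2 (insert('e')): buffer="dmbeccsjcjge" (len 12), cursors c1@4 c2@12, authorship ...1.......2
After op 3 (insert('n')): buffer="dmbenccsjcjgen" (len 14), cursors c1@5 c2@14, authorship ...11.......22
After op 4 (add_cursor(6)): buffer="dmbenccsjcjgen" (len 14), cursors c1@5 c3@6 c2@14, authorship ...11.......22

Answer: dmbenccsjcjgen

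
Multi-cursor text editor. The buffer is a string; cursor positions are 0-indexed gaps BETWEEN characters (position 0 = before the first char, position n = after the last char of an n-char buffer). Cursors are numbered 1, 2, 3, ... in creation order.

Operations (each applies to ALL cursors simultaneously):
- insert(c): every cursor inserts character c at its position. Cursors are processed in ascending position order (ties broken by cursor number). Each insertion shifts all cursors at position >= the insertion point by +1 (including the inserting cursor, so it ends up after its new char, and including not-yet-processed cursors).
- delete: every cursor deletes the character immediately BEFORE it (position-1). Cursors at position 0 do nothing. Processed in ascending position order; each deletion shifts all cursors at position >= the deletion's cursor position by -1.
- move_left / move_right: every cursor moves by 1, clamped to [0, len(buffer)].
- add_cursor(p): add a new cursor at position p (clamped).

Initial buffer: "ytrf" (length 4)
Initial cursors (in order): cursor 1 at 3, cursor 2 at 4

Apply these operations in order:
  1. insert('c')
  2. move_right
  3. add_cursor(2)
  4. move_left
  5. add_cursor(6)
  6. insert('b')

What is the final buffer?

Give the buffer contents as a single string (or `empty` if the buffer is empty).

Answer: ybtrcbfbcb

Derivation:
After op 1 (insert('c')): buffer="ytrcfc" (len 6), cursors c1@4 c2@6, authorship ...1.2
After op 2 (move_right): buffer="ytrcfc" (len 6), cursors c1@5 c2@6, authorship ...1.2
After op 3 (add_cursor(2)): buffer="ytrcfc" (len 6), cursors c3@2 c1@5 c2@6, authorship ...1.2
After op 4 (move_left): buffer="ytrcfc" (len 6), cursors c3@1 c1@4 c2@5, authorship ...1.2
After op 5 (add_cursor(6)): buffer="ytrcfc" (len 6), cursors c3@1 c1@4 c2@5 c4@6, authorship ...1.2
After op 6 (insert('b')): buffer="ybtrcbfbcb" (len 10), cursors c3@2 c1@6 c2@8 c4@10, authorship .3..11.224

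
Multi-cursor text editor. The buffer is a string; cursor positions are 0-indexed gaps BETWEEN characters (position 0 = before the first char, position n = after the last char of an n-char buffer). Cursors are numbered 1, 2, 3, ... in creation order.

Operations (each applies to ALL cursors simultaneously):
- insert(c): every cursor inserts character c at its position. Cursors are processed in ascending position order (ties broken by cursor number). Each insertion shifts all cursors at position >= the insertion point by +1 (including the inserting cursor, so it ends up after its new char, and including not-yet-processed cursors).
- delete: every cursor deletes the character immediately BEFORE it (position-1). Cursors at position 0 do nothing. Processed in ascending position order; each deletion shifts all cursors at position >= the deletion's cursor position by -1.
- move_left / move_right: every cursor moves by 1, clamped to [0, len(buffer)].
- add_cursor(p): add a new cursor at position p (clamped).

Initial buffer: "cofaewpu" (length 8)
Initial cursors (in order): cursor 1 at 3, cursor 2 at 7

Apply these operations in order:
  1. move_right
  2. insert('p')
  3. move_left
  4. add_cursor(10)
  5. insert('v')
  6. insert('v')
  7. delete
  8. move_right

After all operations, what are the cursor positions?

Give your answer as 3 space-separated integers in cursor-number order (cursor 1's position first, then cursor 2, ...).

Answer: 6 12 13

Derivation:
After op 1 (move_right): buffer="cofaewpu" (len 8), cursors c1@4 c2@8, authorship ........
After op 2 (insert('p')): buffer="cofapewpup" (len 10), cursors c1@5 c2@10, authorship ....1....2
After op 3 (move_left): buffer="cofapewpup" (len 10), cursors c1@4 c2@9, authorship ....1....2
After op 4 (add_cursor(10)): buffer="cofapewpup" (len 10), cursors c1@4 c2@9 c3@10, authorship ....1....2
After op 5 (insert('v')): buffer="cofavpewpuvpv" (len 13), cursors c1@5 c2@11 c3@13, authorship ....11....223
After op 6 (insert('v')): buffer="cofavvpewpuvvpvv" (len 16), cursors c1@6 c2@13 c3@16, authorship ....111....22233
After op 7 (delete): buffer="cofavpewpuvpv" (len 13), cursors c1@5 c2@11 c3@13, authorship ....11....223
After op 8 (move_right): buffer="cofavpewpuvpv" (len 13), cursors c1@6 c2@12 c3@13, authorship ....11....223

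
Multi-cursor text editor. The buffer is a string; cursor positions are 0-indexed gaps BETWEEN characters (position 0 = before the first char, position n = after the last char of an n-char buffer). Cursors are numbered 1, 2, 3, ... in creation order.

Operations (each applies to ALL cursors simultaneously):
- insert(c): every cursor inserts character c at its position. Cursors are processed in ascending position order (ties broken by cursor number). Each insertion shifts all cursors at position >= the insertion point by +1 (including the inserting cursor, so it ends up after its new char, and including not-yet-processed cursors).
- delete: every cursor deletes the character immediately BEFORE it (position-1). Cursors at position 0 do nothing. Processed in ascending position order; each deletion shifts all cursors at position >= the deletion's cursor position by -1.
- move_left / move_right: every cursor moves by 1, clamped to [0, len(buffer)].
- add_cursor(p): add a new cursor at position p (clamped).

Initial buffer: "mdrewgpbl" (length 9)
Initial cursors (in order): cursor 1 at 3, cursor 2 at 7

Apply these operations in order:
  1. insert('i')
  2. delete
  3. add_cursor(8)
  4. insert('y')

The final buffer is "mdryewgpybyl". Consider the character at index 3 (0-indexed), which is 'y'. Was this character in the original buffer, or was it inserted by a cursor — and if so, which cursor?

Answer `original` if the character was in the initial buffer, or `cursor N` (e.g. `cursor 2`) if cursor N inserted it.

Answer: cursor 1

Derivation:
After op 1 (insert('i')): buffer="mdriewgpibl" (len 11), cursors c1@4 c2@9, authorship ...1....2..
After op 2 (delete): buffer="mdrewgpbl" (len 9), cursors c1@3 c2@7, authorship .........
After op 3 (add_cursor(8)): buffer="mdrewgpbl" (len 9), cursors c1@3 c2@7 c3@8, authorship .........
After op 4 (insert('y')): buffer="mdryewgpybyl" (len 12), cursors c1@4 c2@9 c3@11, authorship ...1....2.3.
Authorship (.=original, N=cursor N): . . . 1 . . . . 2 . 3 .
Index 3: author = 1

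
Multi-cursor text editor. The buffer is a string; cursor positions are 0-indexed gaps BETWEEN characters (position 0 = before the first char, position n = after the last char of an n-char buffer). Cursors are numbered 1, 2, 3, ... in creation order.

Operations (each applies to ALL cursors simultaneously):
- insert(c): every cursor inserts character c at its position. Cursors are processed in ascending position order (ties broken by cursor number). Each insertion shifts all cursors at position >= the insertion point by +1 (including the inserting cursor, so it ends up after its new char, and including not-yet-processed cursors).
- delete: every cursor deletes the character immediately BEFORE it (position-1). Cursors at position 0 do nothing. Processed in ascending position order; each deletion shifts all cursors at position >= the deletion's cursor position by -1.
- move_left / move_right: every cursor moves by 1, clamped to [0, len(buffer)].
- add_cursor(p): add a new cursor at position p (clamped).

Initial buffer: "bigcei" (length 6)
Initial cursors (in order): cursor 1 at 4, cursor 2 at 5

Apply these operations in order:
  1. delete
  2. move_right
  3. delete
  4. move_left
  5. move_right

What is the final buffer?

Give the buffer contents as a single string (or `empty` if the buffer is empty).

Answer: bi

Derivation:
After op 1 (delete): buffer="bigi" (len 4), cursors c1@3 c2@3, authorship ....
After op 2 (move_right): buffer="bigi" (len 4), cursors c1@4 c2@4, authorship ....
After op 3 (delete): buffer="bi" (len 2), cursors c1@2 c2@2, authorship ..
After op 4 (move_left): buffer="bi" (len 2), cursors c1@1 c2@1, authorship ..
After op 5 (move_right): buffer="bi" (len 2), cursors c1@2 c2@2, authorship ..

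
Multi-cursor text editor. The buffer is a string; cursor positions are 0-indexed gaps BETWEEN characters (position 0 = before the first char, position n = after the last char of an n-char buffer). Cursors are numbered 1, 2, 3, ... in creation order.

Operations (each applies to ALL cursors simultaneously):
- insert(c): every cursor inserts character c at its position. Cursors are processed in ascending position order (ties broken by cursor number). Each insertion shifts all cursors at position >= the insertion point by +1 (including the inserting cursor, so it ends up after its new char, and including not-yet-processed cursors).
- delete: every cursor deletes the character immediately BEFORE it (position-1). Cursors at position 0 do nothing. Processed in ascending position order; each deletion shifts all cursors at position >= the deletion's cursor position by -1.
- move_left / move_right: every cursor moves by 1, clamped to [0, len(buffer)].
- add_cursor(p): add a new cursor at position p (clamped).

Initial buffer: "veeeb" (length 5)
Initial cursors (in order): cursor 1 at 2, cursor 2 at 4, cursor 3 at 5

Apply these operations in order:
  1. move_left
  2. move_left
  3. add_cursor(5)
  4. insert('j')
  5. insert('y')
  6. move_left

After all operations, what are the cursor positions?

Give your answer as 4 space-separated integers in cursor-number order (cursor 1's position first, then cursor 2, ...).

Answer: 1 5 8 12

Derivation:
After op 1 (move_left): buffer="veeeb" (len 5), cursors c1@1 c2@3 c3@4, authorship .....
After op 2 (move_left): buffer="veeeb" (len 5), cursors c1@0 c2@2 c3@3, authorship .....
After op 3 (add_cursor(5)): buffer="veeeb" (len 5), cursors c1@0 c2@2 c3@3 c4@5, authorship .....
After op 4 (insert('j')): buffer="jvejejebj" (len 9), cursors c1@1 c2@4 c3@6 c4@9, authorship 1..2.3..4
After op 5 (insert('y')): buffer="jyvejyejyebjy" (len 13), cursors c1@2 c2@6 c3@9 c4@13, authorship 11..22.33..44
After op 6 (move_left): buffer="jyvejyejyebjy" (len 13), cursors c1@1 c2@5 c3@8 c4@12, authorship 11..22.33..44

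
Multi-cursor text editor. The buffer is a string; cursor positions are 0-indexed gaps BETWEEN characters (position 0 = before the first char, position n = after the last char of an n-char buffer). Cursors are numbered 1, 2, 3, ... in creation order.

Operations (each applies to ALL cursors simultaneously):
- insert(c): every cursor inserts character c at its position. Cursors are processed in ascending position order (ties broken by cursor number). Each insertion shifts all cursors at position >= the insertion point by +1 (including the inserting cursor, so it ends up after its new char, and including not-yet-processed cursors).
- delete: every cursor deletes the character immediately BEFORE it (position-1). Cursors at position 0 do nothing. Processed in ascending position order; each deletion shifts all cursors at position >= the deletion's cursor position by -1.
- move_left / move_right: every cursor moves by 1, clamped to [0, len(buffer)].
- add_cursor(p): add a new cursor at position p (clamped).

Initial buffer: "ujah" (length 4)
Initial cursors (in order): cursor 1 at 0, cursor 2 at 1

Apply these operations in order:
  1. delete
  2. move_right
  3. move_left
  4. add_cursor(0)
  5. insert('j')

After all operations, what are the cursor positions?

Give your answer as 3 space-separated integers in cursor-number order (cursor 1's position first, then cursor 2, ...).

Answer: 3 3 3

Derivation:
After op 1 (delete): buffer="jah" (len 3), cursors c1@0 c2@0, authorship ...
After op 2 (move_right): buffer="jah" (len 3), cursors c1@1 c2@1, authorship ...
After op 3 (move_left): buffer="jah" (len 3), cursors c1@0 c2@0, authorship ...
After op 4 (add_cursor(0)): buffer="jah" (len 3), cursors c1@0 c2@0 c3@0, authorship ...
After op 5 (insert('j')): buffer="jjjjah" (len 6), cursors c1@3 c2@3 c3@3, authorship 123...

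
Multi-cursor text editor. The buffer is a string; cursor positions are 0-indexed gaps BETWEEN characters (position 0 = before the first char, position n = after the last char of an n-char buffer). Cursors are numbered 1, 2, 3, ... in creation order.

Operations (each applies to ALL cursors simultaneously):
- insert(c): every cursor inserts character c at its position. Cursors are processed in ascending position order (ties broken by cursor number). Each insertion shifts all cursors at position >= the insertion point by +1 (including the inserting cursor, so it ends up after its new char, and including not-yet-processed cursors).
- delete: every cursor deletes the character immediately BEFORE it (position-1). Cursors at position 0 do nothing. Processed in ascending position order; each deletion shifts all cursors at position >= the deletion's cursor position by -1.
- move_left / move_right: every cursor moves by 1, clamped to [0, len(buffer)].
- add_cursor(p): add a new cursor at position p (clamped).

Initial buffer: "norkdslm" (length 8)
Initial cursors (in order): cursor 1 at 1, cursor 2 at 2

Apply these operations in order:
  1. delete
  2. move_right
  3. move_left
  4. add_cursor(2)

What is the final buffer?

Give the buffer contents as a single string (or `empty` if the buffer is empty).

Answer: rkdslm

Derivation:
After op 1 (delete): buffer="rkdslm" (len 6), cursors c1@0 c2@0, authorship ......
After op 2 (move_right): buffer="rkdslm" (len 6), cursors c1@1 c2@1, authorship ......
After op 3 (move_left): buffer="rkdslm" (len 6), cursors c1@0 c2@0, authorship ......
After op 4 (add_cursor(2)): buffer="rkdslm" (len 6), cursors c1@0 c2@0 c3@2, authorship ......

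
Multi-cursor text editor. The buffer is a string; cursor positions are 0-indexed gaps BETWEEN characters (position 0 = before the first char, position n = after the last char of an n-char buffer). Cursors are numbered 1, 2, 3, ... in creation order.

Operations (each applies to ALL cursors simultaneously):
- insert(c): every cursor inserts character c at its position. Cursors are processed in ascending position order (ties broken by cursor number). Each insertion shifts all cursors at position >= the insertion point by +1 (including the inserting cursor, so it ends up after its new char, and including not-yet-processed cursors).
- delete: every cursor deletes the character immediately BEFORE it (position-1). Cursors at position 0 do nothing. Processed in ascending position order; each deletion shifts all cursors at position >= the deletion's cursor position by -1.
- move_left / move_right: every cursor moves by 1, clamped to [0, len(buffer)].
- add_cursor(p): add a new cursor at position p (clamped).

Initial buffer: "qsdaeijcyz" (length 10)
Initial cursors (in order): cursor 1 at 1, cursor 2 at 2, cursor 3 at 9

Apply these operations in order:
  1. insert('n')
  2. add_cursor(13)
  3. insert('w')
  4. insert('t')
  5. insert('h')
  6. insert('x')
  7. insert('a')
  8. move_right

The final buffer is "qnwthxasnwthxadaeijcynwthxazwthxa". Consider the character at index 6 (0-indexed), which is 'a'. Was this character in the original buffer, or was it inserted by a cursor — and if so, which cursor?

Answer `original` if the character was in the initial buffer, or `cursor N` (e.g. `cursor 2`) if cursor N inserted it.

Answer: cursor 1

Derivation:
After op 1 (insert('n')): buffer="qnsndaeijcynz" (len 13), cursors c1@2 c2@4 c3@12, authorship .1.2.......3.
After op 2 (add_cursor(13)): buffer="qnsndaeijcynz" (len 13), cursors c1@2 c2@4 c3@12 c4@13, authorship .1.2.......3.
After op 3 (insert('w')): buffer="qnwsnwdaeijcynwzw" (len 17), cursors c1@3 c2@6 c3@15 c4@17, authorship .11.22.......33.4
After op 4 (insert('t')): buffer="qnwtsnwtdaeijcynwtzwt" (len 21), cursors c1@4 c2@8 c3@18 c4@21, authorship .111.222.......333.44
After op 5 (insert('h')): buffer="qnwthsnwthdaeijcynwthzwth" (len 25), cursors c1@5 c2@10 c3@21 c4@25, authorship .1111.2222.......3333.444
After op 6 (insert('x')): buffer="qnwthxsnwthxdaeijcynwthxzwthx" (len 29), cursors c1@6 c2@12 c3@24 c4@29, authorship .11111.22222.......33333.4444
After op 7 (insert('a')): buffer="qnwthxasnwthxadaeijcynwthxazwthxa" (len 33), cursors c1@7 c2@14 c3@27 c4@33, authorship .111111.222222.......333333.44444
After op 8 (move_right): buffer="qnwthxasnwthxadaeijcynwthxazwthxa" (len 33), cursors c1@8 c2@15 c3@28 c4@33, authorship .111111.222222.......333333.44444
Authorship (.=original, N=cursor N): . 1 1 1 1 1 1 . 2 2 2 2 2 2 . . . . . . . 3 3 3 3 3 3 . 4 4 4 4 4
Index 6: author = 1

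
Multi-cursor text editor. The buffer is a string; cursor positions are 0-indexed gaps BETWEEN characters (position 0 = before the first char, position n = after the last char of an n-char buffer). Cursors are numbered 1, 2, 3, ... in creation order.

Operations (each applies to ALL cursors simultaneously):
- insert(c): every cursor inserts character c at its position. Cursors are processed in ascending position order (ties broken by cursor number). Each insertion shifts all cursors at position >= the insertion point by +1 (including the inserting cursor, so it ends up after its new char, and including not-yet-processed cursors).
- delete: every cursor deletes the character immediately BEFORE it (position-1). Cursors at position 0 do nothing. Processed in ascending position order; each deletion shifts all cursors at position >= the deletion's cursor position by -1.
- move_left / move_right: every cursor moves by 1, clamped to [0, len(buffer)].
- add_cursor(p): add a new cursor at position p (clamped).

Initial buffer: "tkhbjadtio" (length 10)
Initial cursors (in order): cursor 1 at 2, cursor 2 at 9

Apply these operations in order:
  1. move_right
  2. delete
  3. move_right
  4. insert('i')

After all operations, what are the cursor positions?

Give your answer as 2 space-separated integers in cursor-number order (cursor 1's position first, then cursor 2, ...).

After op 1 (move_right): buffer="tkhbjadtio" (len 10), cursors c1@3 c2@10, authorship ..........
After op 2 (delete): buffer="tkbjadti" (len 8), cursors c1@2 c2@8, authorship ........
After op 3 (move_right): buffer="tkbjadti" (len 8), cursors c1@3 c2@8, authorship ........
After op 4 (insert('i')): buffer="tkbijadtii" (len 10), cursors c1@4 c2@10, authorship ...1.....2

Answer: 4 10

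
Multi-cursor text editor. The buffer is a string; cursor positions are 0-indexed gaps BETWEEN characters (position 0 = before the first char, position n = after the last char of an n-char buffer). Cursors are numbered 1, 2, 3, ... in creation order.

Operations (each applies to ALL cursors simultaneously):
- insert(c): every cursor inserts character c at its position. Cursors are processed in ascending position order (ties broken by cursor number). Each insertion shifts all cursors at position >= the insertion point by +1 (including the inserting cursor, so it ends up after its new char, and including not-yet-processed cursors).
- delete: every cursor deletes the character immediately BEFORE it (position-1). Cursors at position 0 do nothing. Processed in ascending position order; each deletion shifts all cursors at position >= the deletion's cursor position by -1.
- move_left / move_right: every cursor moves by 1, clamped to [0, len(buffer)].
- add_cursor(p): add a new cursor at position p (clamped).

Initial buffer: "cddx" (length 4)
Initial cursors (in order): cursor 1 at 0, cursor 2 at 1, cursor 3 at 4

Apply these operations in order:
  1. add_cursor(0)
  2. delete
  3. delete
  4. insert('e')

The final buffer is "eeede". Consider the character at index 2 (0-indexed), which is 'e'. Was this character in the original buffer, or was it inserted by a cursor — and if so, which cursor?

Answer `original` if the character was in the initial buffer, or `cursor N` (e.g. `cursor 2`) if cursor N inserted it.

After op 1 (add_cursor(0)): buffer="cddx" (len 4), cursors c1@0 c4@0 c2@1 c3@4, authorship ....
After op 2 (delete): buffer="dd" (len 2), cursors c1@0 c2@0 c4@0 c3@2, authorship ..
After op 3 (delete): buffer="d" (len 1), cursors c1@0 c2@0 c4@0 c3@1, authorship .
After op 4 (insert('e')): buffer="eeede" (len 5), cursors c1@3 c2@3 c4@3 c3@5, authorship 124.3
Authorship (.=original, N=cursor N): 1 2 4 . 3
Index 2: author = 4

Answer: cursor 4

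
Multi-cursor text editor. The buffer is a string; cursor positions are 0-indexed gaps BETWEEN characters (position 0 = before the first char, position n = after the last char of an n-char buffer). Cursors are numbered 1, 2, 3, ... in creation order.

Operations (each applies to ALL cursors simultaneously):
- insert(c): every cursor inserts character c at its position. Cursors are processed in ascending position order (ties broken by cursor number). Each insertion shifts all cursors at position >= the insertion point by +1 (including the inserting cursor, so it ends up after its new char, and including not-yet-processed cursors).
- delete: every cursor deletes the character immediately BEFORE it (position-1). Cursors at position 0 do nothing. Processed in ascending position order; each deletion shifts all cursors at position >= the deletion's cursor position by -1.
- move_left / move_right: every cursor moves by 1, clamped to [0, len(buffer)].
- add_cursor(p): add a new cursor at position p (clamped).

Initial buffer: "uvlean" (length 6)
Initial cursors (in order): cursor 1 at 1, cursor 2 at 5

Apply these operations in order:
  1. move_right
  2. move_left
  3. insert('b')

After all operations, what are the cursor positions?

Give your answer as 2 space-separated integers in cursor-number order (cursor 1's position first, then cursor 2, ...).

After op 1 (move_right): buffer="uvlean" (len 6), cursors c1@2 c2@6, authorship ......
After op 2 (move_left): buffer="uvlean" (len 6), cursors c1@1 c2@5, authorship ......
After op 3 (insert('b')): buffer="ubvleabn" (len 8), cursors c1@2 c2@7, authorship .1....2.

Answer: 2 7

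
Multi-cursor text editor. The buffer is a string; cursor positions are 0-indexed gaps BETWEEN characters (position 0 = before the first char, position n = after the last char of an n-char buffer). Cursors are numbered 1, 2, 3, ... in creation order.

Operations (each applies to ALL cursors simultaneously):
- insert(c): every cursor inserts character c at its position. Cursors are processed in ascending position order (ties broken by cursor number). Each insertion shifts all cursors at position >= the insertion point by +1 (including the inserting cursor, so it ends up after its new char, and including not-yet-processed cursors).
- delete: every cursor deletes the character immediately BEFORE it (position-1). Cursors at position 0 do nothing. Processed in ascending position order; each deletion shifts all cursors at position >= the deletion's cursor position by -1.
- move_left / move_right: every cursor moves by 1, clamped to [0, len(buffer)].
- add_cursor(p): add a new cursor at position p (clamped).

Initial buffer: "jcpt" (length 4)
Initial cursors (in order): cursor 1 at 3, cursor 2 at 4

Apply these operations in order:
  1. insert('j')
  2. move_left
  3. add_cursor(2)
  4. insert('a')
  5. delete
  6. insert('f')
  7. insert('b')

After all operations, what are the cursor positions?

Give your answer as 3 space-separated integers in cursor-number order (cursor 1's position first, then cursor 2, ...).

Answer: 7 11 4

Derivation:
After op 1 (insert('j')): buffer="jcpjtj" (len 6), cursors c1@4 c2@6, authorship ...1.2
After op 2 (move_left): buffer="jcpjtj" (len 6), cursors c1@3 c2@5, authorship ...1.2
After op 3 (add_cursor(2)): buffer="jcpjtj" (len 6), cursors c3@2 c1@3 c2@5, authorship ...1.2
After op 4 (insert('a')): buffer="jcapajtaj" (len 9), cursors c3@3 c1@5 c2@8, authorship ..3.11.22
After op 5 (delete): buffer="jcpjtj" (len 6), cursors c3@2 c1@3 c2@5, authorship ...1.2
After op 6 (insert('f')): buffer="jcfpfjtfj" (len 9), cursors c3@3 c1@5 c2@8, authorship ..3.11.22
After op 7 (insert('b')): buffer="jcfbpfbjtfbj" (len 12), cursors c3@4 c1@7 c2@11, authorship ..33.111.222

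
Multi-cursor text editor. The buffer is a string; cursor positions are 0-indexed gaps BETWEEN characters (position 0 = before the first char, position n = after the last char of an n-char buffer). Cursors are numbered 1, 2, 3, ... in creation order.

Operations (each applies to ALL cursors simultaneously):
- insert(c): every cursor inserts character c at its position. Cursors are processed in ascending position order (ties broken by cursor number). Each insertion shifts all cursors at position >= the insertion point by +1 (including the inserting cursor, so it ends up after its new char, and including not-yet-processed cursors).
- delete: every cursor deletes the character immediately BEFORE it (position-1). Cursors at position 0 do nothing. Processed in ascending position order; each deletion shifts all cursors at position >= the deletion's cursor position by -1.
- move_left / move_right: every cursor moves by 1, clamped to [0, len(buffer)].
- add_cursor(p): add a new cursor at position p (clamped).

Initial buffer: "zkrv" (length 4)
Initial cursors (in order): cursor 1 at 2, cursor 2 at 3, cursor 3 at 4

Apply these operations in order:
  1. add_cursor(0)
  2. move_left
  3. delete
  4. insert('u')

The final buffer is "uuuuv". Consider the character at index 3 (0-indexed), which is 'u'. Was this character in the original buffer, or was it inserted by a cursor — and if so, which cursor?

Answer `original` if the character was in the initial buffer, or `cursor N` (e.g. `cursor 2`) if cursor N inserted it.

After op 1 (add_cursor(0)): buffer="zkrv" (len 4), cursors c4@0 c1@2 c2@3 c3@4, authorship ....
After op 2 (move_left): buffer="zkrv" (len 4), cursors c4@0 c1@1 c2@2 c3@3, authorship ....
After op 3 (delete): buffer="v" (len 1), cursors c1@0 c2@0 c3@0 c4@0, authorship .
After op 4 (insert('u')): buffer="uuuuv" (len 5), cursors c1@4 c2@4 c3@4 c4@4, authorship 1234.
Authorship (.=original, N=cursor N): 1 2 3 4 .
Index 3: author = 4

Answer: cursor 4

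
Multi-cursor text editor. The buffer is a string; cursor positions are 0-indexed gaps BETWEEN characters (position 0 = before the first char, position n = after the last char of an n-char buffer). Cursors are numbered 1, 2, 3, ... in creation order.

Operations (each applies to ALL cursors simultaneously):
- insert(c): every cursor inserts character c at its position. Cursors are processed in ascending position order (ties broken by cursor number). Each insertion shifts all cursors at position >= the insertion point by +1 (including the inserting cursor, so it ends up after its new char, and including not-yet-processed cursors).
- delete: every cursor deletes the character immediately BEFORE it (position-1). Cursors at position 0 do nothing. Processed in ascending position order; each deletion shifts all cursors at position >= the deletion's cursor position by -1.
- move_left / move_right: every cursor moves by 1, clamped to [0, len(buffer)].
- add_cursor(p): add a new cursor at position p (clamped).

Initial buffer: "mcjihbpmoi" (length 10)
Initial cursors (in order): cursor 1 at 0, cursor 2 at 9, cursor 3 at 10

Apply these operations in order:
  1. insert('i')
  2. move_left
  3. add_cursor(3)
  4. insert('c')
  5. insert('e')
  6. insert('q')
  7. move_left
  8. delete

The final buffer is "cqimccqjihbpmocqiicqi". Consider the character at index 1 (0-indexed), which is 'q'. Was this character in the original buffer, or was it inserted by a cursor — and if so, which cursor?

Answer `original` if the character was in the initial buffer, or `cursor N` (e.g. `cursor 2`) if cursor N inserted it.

After op 1 (insert('i')): buffer="imcjihbpmoiii" (len 13), cursors c1@1 c2@11 c3@13, authorship 1.........2.3
After op 2 (move_left): buffer="imcjihbpmoiii" (len 13), cursors c1@0 c2@10 c3@12, authorship 1.........2.3
After op 3 (add_cursor(3)): buffer="imcjihbpmoiii" (len 13), cursors c1@0 c4@3 c2@10 c3@12, authorship 1.........2.3
After op 4 (insert('c')): buffer="cimccjihbpmociici" (len 17), cursors c1@1 c4@5 c2@13 c3@16, authorship 11..4.......22.33
After op 5 (insert('e')): buffer="ceimccejihbpmoceiicei" (len 21), cursors c1@2 c4@7 c2@16 c3@20, authorship 111..44.......222.333
After op 6 (insert('q')): buffer="ceqimcceqjihbpmoceqiiceqi" (len 25), cursors c1@3 c4@9 c2@19 c3@24, authorship 1111..444.......2222.3333
After op 7 (move_left): buffer="ceqimcceqjihbpmoceqiiceqi" (len 25), cursors c1@2 c4@8 c2@18 c3@23, authorship 1111..444.......2222.3333
After op 8 (delete): buffer="cqimccqjihbpmocqiicqi" (len 21), cursors c1@1 c4@6 c2@15 c3@19, authorship 111..44.......222.333
Authorship (.=original, N=cursor N): 1 1 1 . . 4 4 . . . . . . . 2 2 2 . 3 3 3
Index 1: author = 1

Answer: cursor 1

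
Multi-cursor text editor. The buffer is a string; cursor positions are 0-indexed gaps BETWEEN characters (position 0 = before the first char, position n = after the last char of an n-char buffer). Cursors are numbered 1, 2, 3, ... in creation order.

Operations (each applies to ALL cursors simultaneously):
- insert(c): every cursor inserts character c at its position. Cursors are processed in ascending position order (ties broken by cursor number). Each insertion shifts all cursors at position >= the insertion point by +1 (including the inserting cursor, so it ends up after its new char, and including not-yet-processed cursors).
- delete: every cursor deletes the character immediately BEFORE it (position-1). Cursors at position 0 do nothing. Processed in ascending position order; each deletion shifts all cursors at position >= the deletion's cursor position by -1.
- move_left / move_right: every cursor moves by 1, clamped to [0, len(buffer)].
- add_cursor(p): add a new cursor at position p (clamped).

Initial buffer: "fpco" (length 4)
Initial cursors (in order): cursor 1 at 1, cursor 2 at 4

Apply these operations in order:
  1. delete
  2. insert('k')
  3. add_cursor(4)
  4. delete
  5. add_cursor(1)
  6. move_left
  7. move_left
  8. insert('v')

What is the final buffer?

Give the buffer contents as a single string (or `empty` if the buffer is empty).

After op 1 (delete): buffer="pc" (len 2), cursors c1@0 c2@2, authorship ..
After op 2 (insert('k')): buffer="kpck" (len 4), cursors c1@1 c2@4, authorship 1..2
After op 3 (add_cursor(4)): buffer="kpck" (len 4), cursors c1@1 c2@4 c3@4, authorship 1..2
After op 4 (delete): buffer="p" (len 1), cursors c1@0 c2@1 c3@1, authorship .
After op 5 (add_cursor(1)): buffer="p" (len 1), cursors c1@0 c2@1 c3@1 c4@1, authorship .
After op 6 (move_left): buffer="p" (len 1), cursors c1@0 c2@0 c3@0 c4@0, authorship .
After op 7 (move_left): buffer="p" (len 1), cursors c1@0 c2@0 c3@0 c4@0, authorship .
After op 8 (insert('v')): buffer="vvvvp" (len 5), cursors c1@4 c2@4 c3@4 c4@4, authorship 1234.

Answer: vvvvp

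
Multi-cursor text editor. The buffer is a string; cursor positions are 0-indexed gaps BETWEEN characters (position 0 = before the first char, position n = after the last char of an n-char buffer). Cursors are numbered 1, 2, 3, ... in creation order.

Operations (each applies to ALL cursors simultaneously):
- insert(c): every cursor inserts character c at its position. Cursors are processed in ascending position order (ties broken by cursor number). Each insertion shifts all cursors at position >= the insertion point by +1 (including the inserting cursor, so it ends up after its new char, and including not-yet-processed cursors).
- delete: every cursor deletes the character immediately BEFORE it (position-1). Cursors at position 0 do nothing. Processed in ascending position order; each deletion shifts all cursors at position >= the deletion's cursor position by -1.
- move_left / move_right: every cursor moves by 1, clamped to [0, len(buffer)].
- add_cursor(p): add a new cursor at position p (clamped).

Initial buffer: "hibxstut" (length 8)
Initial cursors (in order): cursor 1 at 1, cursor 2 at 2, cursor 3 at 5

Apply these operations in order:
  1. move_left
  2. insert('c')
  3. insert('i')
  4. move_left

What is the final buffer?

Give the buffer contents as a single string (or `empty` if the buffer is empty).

Answer: cihciibxcistut

Derivation:
After op 1 (move_left): buffer="hibxstut" (len 8), cursors c1@0 c2@1 c3@4, authorship ........
After op 2 (insert('c')): buffer="chcibxcstut" (len 11), cursors c1@1 c2@3 c3@7, authorship 1.2...3....
After op 3 (insert('i')): buffer="cihciibxcistut" (len 14), cursors c1@2 c2@5 c3@10, authorship 11.22...33....
After op 4 (move_left): buffer="cihciibxcistut" (len 14), cursors c1@1 c2@4 c3@9, authorship 11.22...33....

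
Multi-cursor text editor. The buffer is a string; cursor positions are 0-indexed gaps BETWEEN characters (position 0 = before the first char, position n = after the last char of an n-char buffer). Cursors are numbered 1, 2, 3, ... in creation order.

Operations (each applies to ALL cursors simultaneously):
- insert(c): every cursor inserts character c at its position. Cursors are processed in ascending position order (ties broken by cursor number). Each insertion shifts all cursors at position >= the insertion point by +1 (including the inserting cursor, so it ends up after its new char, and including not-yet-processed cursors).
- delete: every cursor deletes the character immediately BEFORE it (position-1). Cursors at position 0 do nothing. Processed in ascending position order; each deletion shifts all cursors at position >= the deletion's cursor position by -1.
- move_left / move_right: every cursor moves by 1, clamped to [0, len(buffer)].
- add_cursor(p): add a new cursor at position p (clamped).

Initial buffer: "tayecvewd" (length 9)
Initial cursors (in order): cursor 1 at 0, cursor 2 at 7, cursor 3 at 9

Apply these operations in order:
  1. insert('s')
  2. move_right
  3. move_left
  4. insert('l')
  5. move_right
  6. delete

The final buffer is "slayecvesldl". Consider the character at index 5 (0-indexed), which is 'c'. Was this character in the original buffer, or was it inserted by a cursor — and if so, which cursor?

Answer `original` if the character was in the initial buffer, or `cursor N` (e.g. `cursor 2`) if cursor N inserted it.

After op 1 (insert('s')): buffer="stayecveswds" (len 12), cursors c1@1 c2@9 c3@12, authorship 1.......2..3
After op 2 (move_right): buffer="stayecveswds" (len 12), cursors c1@2 c2@10 c3@12, authorship 1.......2..3
After op 3 (move_left): buffer="stayecveswds" (len 12), cursors c1@1 c2@9 c3@11, authorship 1.......2..3
After op 4 (insert('l')): buffer="sltayecveslwdls" (len 15), cursors c1@2 c2@11 c3@14, authorship 11.......22..33
After op 5 (move_right): buffer="sltayecveslwdls" (len 15), cursors c1@3 c2@12 c3@15, authorship 11.......22..33
After op 6 (delete): buffer="slayecvesldl" (len 12), cursors c1@2 c2@10 c3@12, authorship 11......22.3
Authorship (.=original, N=cursor N): 1 1 . . . . . . 2 2 . 3
Index 5: author = original

Answer: original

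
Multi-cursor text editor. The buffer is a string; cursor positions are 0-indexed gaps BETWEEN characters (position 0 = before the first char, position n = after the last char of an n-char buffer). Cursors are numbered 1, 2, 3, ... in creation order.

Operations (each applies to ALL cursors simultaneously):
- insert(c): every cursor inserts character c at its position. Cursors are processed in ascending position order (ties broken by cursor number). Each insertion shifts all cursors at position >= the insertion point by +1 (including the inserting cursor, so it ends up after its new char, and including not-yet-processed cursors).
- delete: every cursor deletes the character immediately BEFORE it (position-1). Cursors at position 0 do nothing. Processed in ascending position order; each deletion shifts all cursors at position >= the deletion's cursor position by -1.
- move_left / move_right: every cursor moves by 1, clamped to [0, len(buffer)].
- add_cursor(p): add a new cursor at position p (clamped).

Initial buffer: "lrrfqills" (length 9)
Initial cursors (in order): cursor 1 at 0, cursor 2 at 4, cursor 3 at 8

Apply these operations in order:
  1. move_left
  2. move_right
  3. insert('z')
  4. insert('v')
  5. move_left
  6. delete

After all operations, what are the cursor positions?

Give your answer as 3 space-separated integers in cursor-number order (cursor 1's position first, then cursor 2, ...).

After op 1 (move_left): buffer="lrrfqills" (len 9), cursors c1@0 c2@3 c3@7, authorship .........
After op 2 (move_right): buffer="lrrfqills" (len 9), cursors c1@1 c2@4 c3@8, authorship .........
After op 3 (insert('z')): buffer="lzrrfzqillzs" (len 12), cursors c1@2 c2@6 c3@11, authorship .1...2....3.
After op 4 (insert('v')): buffer="lzvrrfzvqillzvs" (len 15), cursors c1@3 c2@8 c3@14, authorship .11...22....33.
After op 5 (move_left): buffer="lzvrrfzvqillzvs" (len 15), cursors c1@2 c2@7 c3@13, authorship .11...22....33.
After op 6 (delete): buffer="lvrrfvqillvs" (len 12), cursors c1@1 c2@5 c3@10, authorship .1...2....3.

Answer: 1 5 10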